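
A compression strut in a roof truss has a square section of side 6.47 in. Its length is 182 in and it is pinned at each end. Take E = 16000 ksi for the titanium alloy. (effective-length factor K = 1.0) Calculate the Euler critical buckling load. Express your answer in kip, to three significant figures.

I = a⁴/12 = 6.47⁴/12 = 146.0 in⁴
Effective length L_e = K·L = 1 × 182 = 182.0 in
P_cr = π²EI / L_e² = π² × 16000×10³ × 146.0 / 182.0² = 6.962×10^5 lb

P_cr ≈ 696 kip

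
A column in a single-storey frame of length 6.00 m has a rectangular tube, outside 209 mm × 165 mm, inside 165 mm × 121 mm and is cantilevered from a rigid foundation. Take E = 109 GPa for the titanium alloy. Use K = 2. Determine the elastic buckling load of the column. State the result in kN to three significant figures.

P_cr ≈ 403 kN

Weak-axis I_min = (h_o·b_o³ − h_i·b_i³)/12 with b_o = 165, b_i = 121.0 mm (shorter outer/inner sides).
I_min = (209×165³ − 165.0×121.0³)/12 = 5.388×10^7 mm⁴
I = 5.388×10^7 mm⁴ = 5.388×10^-5 m⁴
Effective length L_e = K·L = 2 × 6.00 = 12.00 m
P_cr = π²EI / L_e² = π² × 109×10⁹ × 5.388×10^-5 / 12.00² = 4.025×10^5 N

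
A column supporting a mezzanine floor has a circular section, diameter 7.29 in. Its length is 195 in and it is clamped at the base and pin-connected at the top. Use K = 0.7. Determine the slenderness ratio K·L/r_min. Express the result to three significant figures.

I = πd⁴/64 = π×7.29⁴/64 = 138.6 in⁴
A = 41.74 in²;  r_min = √(I/A) = √(138.6/41.74) = 1.822 in
L_e = K·L = 0.7 × 195 = 136.5 in
λ = L_e / r_min = 136.50 / 1.822 = 74.9

λ ≈ 74.9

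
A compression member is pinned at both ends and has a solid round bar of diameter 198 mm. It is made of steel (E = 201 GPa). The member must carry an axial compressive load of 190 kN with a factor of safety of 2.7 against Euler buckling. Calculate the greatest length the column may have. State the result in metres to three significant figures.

L_max ≈ 17.1 m

I = πd⁴/64 = π×198⁴/64 = 7.545×10^7 mm⁴
I = 7.545×10^-5 m⁴
Required critical load P_cr = n·P = 2.7 × 190 = 513.0 kN = 5.130×10^5 N
From P_cr = π²EI/(K·L)²:  L = (1/K)·√(π²EI/P_cr) = (1/1)·√(π²×2.01×10^11×7.545×10^-5/5.130×10^5)
L = 17.1 m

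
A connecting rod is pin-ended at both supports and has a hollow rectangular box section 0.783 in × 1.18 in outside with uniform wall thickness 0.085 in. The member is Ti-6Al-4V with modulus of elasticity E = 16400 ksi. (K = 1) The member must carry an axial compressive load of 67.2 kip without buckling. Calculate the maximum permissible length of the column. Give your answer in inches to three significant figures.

Inner dimensions: h_i = 1.18 − 2×0.085 = 1.010 in, b_i = 0.783 − 2×0.085 = 0.6130 in
Weak-axis I_min = (h_o·b_o³ − h_i·b_i³)/12 with b_o = 0.783, b_i = 0.6130 in (shorter outer/inner sides).
I_min = (1.18×0.783³ − 1.010×0.6130³)/12 = 2.782×10^-2 in⁴
At the buckling limit P_cr = P = 6.720×10^4 lb
From P_cr = π²EI/(K·L)²:  L = (1/K)·√(π²EI/P_cr) = (1/1)·√(π²×1.64×10^7×2.782×10^-2/6.720×10^4)
L = 8.19 in

L_max ≈ 8.19 in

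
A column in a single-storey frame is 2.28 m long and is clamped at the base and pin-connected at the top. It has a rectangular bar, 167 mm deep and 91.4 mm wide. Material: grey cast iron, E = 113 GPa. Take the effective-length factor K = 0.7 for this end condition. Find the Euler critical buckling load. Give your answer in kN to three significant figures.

P_cr ≈ 4650 kN

Buckling occurs about the weak axis: I_min = h·b³/12 with b = 91.4 mm (the shorter side).
I_min = 167×91.4³/12 = 1.063×10^7 mm⁴
I = 1.063×10^7 mm⁴ = 1.063×10^-5 m⁴
Effective length L_e = K·L = 0.7 × 2.28 = 1.596 m
P_cr = π²EI / L_e² = π² × 113×10⁹ × 1.063×10^-5 / 1.596² = 4.652×10^6 N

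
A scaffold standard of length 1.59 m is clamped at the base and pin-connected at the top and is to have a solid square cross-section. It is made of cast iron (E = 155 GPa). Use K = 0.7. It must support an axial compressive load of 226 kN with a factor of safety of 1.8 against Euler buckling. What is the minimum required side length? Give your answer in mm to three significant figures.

Required P_cr = n·P = 1.8 × 226 = 406.8 kN
L_e = K·L = 0.7 × 1.59 = 1.113 m
Required I = P_cr·L_e²/(π²E) = 4.068×10^5 × 1.113² / (π² × 1.55×10^11) = 3.294×10^-7 m⁴
I_req = 3.294×10^5 mm⁴
Solid square: I = a⁴/12  ⇒  a = (12I)^(1/4) = (12×3.294×10^5)^(1/4) = 44.6 mm

a ≈ 44.6 mm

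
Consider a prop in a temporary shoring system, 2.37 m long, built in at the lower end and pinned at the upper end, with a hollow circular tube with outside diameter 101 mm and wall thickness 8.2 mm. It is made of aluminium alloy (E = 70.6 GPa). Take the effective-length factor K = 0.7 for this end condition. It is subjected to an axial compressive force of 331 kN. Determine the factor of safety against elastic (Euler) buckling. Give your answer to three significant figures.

n ≈ 1.98

Inner diameter d_i = 101 − 2×8.2 = 84.60 mm
I = π(d_o⁴ − d_i⁴)/64 = π(101⁴ − 84.60⁴)/64 = 2.594×10^6 mm⁴
I = 2.594×10^6 mm⁴ = 2.594×10^-6 m⁴
Effective length L_e = K·L = 0.7 × 2.37 = 1.659 m
P_cr = π²EI / L_e² = π² × 70.6×10⁹ × 2.594×10^-6 / 1.659² = 6.566×10^5 N
Factor of safety n = P_cr / P = 656.61 / 331 = 1.98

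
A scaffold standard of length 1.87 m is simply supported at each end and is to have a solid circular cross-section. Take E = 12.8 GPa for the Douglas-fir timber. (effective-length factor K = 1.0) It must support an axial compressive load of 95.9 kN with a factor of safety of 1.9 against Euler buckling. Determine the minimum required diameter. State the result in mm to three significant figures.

Required P_cr = n·P = 1.9 × 95.9 = 182.2 kN
L_e = K·L = 1 × 1.87 = 1.870 m
Required I = P_cr·L_e²/(π²E) = 1.822×10^5 × 1.870² / (π² × 1.28×10^10) = 5.044×10^-6 m⁴
I_req = 5.044×10^6 mm⁴
Solid circle: I = πd⁴/64  ⇒  d = (64I/π)^(1/4) = (64×5.044×10^6/π)^(1/4) = 101 mm

d ≈ 101 mm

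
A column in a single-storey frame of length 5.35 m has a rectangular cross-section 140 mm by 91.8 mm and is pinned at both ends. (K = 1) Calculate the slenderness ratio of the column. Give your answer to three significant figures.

λ ≈ 202

Buckling occurs about the weak axis: I_min = h·b³/12 with b = 91.8 mm (the shorter side).
I_min = 140×91.8³/12 = 9.026×10^6 mm⁴
A = 1.285×10^4 mm²;  r_min = √(I/A) = √(9.026×10^6/1.285×10^4) = 26.50 mm
L_e = K·L = 1 × 5.35 m = 5.350 m = 5350.0 mm
λ = L_e / r_min = 5350.0 / 26.50 = 202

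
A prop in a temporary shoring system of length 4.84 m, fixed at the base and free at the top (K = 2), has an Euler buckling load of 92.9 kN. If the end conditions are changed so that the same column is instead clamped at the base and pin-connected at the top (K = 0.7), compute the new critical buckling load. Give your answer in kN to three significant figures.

P_cr ≈ 758 kN

P_cr ∝ 1/K², so P_cr,new = P_cr,old × (K_old/K_new)² = 92.9 × (2/0.7)²
= 92.9 × 8.163 = 758 kN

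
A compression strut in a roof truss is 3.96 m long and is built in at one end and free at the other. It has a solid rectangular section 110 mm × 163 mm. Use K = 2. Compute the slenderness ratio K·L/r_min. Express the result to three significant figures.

For a rectangle r_min = b/√12 = 110/√12 = 31.75 mm
L_e = K·L = 2 × 3.96 m = 7.920 m = 7920.0 mm
λ = L_e / r_min = 7920.0 / 31.75 = 249

λ ≈ 249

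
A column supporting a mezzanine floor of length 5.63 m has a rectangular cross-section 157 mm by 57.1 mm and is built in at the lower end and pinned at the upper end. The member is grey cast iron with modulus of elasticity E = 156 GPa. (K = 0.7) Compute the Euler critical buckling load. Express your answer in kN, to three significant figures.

P_cr ≈ 241 kN

Buckling occurs about the weak axis: I_min = h·b³/12 with b = 57.1 mm (the shorter side).
I_min = 157×57.1³/12 = 2.436×10^6 mm⁴
I = 2.436×10^6 mm⁴ = 2.436×10^-6 m⁴
Effective length L_e = K·L = 0.7 × 5.63 = 3.941 m
P_cr = π²EI / L_e² = π² × 156×10⁹ × 2.436×10^-6 / 3.941² = 2.415×10^5 N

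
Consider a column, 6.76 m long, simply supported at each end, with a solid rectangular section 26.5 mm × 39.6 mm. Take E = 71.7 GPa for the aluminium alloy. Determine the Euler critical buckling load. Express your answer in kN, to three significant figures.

Buckling occurs about the weak axis: I_min = h·b³/12 with b = 26.5 mm (the shorter side).
I_min = 39.6×26.5³/12 = 6.141×10^4 mm⁴
I = 6.141×10^4 mm⁴ = 6.141×10^-8 m⁴
Effective length L_e = K·L = 1 × 6.76 = 6.760 m
P_cr = π²EI / L_e² = π² × 71.7×10⁹ × 6.141×10^-8 / 6.760² = 951.0 N

P_cr ≈ 0.951 kN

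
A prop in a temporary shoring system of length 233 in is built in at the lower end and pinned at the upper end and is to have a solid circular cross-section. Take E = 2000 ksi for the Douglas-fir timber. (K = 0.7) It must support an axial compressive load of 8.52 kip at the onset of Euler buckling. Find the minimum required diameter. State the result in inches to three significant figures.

d ≈ 3.91 in

L_e = K·L = 0.7 × 233 = 163.1 in
Required I = P_cr·L_e²/(π²E) = 8.520×10^3 × 163.1² / (π² × 2.00×10^6) = 11.48 in⁴
Solid circle: I = πd⁴/64  ⇒  d = (64I/π)^(1/4) = (64×11.48/π)^(1/4) = 3.91 in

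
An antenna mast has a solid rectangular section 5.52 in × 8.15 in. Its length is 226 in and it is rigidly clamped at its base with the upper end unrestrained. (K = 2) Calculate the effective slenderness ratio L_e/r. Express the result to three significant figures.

λ ≈ 284

Buckling occurs about the weak axis: I_min = h·b³/12 with b = 5.52 in (the shorter side).
I_min = 8.15×5.52³/12 = 114.2 in⁴
A = 44.99 in²;  r_min = √(I/A) = √(114.2/44.99) = 1.593 in
L_e = K·L = 2 × 226 = 452.0 in
λ = L_e / r_min = 452.00 / 1.593 = 284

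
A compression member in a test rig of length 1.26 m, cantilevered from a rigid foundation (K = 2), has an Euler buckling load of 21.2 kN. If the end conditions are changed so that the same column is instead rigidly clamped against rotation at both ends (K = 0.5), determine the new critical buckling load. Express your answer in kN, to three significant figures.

P_cr ∝ 1/K², so P_cr,new = P_cr,old × (K_old/K_new)² = 21.2 × (2/0.5)²
= 21.2 × 16.00 = 339 kN

P_cr ≈ 339 kN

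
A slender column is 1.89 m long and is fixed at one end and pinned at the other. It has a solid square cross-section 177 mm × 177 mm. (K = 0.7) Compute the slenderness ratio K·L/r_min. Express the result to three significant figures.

λ ≈ 25.9

For a square r = a/√12 = 177/√12 = 51.10 mm
L_e = K·L = 0.7 × 1.89 m = 1.323 m = 1323.0 mm
λ = L_e / r_min = 1323.0 / 51.10 = 25.9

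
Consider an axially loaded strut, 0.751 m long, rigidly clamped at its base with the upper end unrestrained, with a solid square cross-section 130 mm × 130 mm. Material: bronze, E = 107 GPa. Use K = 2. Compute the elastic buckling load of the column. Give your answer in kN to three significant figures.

I = a⁴/12 = 130⁴/12 = 2.380×10^7 mm⁴
I = 2.380×10^7 mm⁴ = 2.380×10^-5 m⁴
Effective length L_e = K·L = 2 × 0.751 = 1.502 m
P_cr = π²EI / L_e² = π² × 107×10⁹ × 2.380×10^-5 / 1.502² = 1.114×10^7 N

P_cr ≈ 11100 kN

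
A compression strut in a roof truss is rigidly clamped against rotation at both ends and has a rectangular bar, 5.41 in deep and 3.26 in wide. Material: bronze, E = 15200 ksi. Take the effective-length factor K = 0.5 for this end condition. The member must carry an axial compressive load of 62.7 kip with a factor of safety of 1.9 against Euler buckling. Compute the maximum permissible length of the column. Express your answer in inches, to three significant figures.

L_max ≈ 280 in

Buckling occurs about the weak axis: I_min = h·b³/12 with b = 3.26 in (the shorter side).
I_min = 5.41×3.26³/12 = 15.62 in⁴
Required critical load P_cr = n·P = 1.9 × 62.7 = 119.1 kip = 1.191×10^5 lb
From P_cr = π²EI/(K·L)²:  L = (1/K)·√(π²EI/P_cr) = (1/0.5)·√(π²×1.52×10^7×15.62/1.191×10^5)
L = 280 in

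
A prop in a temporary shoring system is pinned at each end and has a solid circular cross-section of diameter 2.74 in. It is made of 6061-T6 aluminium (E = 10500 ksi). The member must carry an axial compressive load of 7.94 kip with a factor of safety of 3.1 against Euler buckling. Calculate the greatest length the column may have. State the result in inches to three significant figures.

I = πd⁴/64 = π×2.74⁴/64 = 2.767 in⁴
Required critical load P_cr = n·P = 3.1 × 7.94 = 24.61 kip = 2.461×10^4 lb
From P_cr = π²EI/(K·L)²:  L = (1/K)·√(π²EI/P_cr) = (1/1)·√(π²×1.05×10^7×2.767/2.461×10^4)
L = 108 in

L_max ≈ 108 in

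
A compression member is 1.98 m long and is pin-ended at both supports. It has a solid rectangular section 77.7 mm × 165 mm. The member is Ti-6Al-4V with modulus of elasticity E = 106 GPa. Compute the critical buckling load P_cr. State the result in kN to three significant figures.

P_cr ≈ 1720 kN

Buckling occurs about the weak axis: I_min = h·b³/12 with b = 77.7 mm (the shorter side).
I_min = 165×77.7³/12 = 6.450×10^6 mm⁴
I = 6.450×10^6 mm⁴ = 6.450×10^-6 m⁴
Effective length L_e = K·L = 1 × 1.98 = 1.980 m
P_cr = π²EI / L_e² = π² × 106×10⁹ × 6.450×10^-6 / 1.980² = 1.721×10^6 N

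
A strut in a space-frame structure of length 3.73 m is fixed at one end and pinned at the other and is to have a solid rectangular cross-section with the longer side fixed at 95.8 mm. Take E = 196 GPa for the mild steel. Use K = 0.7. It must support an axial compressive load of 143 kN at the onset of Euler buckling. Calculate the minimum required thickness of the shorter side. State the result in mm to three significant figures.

L_e = K·L = 0.7 × 3.73 = 2.611 m
Required I = P_cr·L_e²/(π²E) = 1.430×10^5 × 2.611² / (π² × 1.96×10^11) = 5.040×10^-7 m⁴
I_req = 5.040×10^5 mm⁴
Rectangle, weak axis: I_min = h·b³/12 with h = 95.8 mm fixed  ⇒  b = (12I/h)^(1/3) = 39.8 mm

b ≈ 39.8 mm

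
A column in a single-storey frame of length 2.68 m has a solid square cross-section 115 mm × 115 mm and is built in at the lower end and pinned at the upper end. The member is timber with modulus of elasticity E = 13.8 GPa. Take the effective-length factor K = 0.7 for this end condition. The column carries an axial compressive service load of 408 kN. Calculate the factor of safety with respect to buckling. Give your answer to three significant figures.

n ≈ 1.38

I = a⁴/12 = 115⁴/12 = 1.458×10^7 mm⁴
I = 1.458×10^7 mm⁴ = 1.458×10^-5 m⁴
Effective length L_e = K·L = 0.7 × 2.68 = 1.876 m
P_cr = π²EI / L_e² = π² × 13.8×10⁹ × 1.458×10^-5 / 1.876² = 5.641×10^5 N
Factor of safety n = P_cr / P = 564.06 / 408 = 1.38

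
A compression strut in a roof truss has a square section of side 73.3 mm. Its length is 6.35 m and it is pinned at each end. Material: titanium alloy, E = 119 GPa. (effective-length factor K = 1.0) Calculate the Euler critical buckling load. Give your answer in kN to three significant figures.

P_cr ≈ 70.1 kN

I = a⁴/12 = 73.3⁴/12 = 2.406×10^6 mm⁴
I = 2.406×10^6 mm⁴ = 2.406×10^-6 m⁴
Effective length L_e = K·L = 1 × 6.35 = 6.350 m
P_cr = π²EI / L_e² = π² × 119×10⁹ × 2.406×10^-6 / 6.350² = 7.007×10^4 N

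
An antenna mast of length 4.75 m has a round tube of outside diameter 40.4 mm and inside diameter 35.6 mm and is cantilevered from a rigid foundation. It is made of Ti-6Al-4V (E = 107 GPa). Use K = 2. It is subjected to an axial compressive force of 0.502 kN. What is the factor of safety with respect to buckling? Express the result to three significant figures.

n ≈ 1.21

d_o = 40.4 mm, d_i = 35.6 mm
I = π(d_o⁴ − d_i⁴)/64 = π(40.4⁴ − 35.60⁴)/64 = 5.192×10^4 mm⁴
I = 5.192×10^4 mm⁴ = 5.192×10^-8 m⁴
Effective length L_e = K·L = 2 × 4.75 = 9.500 m
P_cr = π²EI / L_e² = π² × 107×10⁹ × 5.192×10^-8 / 9.500² = 607.6 N
Factor of safety n = P_cr / P = 0.60756 / 0.502 = 1.21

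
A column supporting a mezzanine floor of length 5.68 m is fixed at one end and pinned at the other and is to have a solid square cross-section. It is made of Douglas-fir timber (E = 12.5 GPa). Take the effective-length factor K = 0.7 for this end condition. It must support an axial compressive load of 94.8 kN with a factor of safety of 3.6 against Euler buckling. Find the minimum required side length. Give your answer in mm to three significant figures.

a ≈ 151 mm

Required P_cr = n·P = 3.6 × 94.8 = 341.3 kN
L_e = K·L = 0.7 × 5.68 = 3.976 m
Required I = P_cr·L_e²/(π²E) = 3.413×10^5 × 3.976² / (π² × 1.25×10^10) = 4.373×10^-5 m⁴
I_req = 4.373×10^7 mm⁴
Solid square: I = a⁴/12  ⇒  a = (12I)^(1/4) = (12×4.373×10^7)^(1/4) = 151 mm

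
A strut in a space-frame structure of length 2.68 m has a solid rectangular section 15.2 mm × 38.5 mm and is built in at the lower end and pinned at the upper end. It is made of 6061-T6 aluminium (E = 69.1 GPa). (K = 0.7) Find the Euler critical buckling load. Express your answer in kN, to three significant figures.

Buckling occurs about the weak axis: I_min = h·b³/12 with b = 15.2 mm (the shorter side).
I_min = 38.5×15.2³/12 = 1.127×10^4 mm⁴
I = 1.127×10^4 mm⁴ = 1.127×10^-8 m⁴
Effective length L_e = K·L = 0.7 × 2.68 = 1.876 m
P_cr = π²EI / L_e² = π² × 69.1×10⁹ × 1.127×10^-8 / 1.876² = 2.183×10^3 N

P_cr ≈ 2.18 kN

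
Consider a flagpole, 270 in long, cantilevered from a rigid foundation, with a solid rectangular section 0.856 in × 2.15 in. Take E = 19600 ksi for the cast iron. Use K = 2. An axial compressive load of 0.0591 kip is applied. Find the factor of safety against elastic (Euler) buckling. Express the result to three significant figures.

Buckling occurs about the weak axis: I_min = h·b³/12 with b = 0.856 in (the shorter side).
I_min = 2.15×0.856³/12 = 0.1124 in⁴
Effective length L_e = K·L = 2 × 270 = 540.0 in
P_cr = π²EI / L_e² = π² × 19600×10³ × 0.1124 / 540.0² = 74.55 lb
Factor of safety n = P_cr / P = 0.074550 / 0.0591 = 1.26

n ≈ 1.26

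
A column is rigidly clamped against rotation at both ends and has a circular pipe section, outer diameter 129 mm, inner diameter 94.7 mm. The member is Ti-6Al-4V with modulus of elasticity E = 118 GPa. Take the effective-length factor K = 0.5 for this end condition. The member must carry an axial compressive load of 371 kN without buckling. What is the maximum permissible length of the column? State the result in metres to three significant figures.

L_max ≈ 11.0 m

d_o = 129 mm, d_i = 94.7 mm
I = π(d_o⁴ − d_i⁴)/64 = π(129⁴ − 94.70⁴)/64 = 9.645×10^6 mm⁴
I = 9.645×10^-6 m⁴
At the buckling limit P_cr = P = 3.710×10^5 N
From P_cr = π²EI/(K·L)²:  L = (1/K)·√(π²EI/P_cr) = (1/0.5)·√(π²×1.18×10^11×9.645×10^-6/3.710×10^5)
L = 11.0 m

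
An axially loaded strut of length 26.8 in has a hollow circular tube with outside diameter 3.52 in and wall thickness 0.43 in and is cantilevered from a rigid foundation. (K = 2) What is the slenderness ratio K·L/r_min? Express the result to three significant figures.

λ ≈ 48.6

Inner diameter d_i = 3.52 − 2×0.43 = 2.660 in
I = π(d_o⁴ − d_i⁴)/64 = π(3.52⁴ − 2.660⁴)/64 = 5.078 in⁴
A = 4.174 in²;  r_min = √(I/A) = √(5.078/4.174) = 1.103 in
L_e = K·L = 2 × 26.8 = 53.60 in
λ = L_e / r_min = 53.600 / 1.103 = 48.6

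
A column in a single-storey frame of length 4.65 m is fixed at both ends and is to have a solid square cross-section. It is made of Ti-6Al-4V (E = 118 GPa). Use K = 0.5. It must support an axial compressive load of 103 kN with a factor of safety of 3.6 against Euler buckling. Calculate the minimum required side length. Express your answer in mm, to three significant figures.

a ≈ 67.4 mm

Required P_cr = n·P = 3.6 × 103 = 370.8 kN
L_e = K·L = 0.5 × 4.65 = 2.325 m
Required I = P_cr·L_e²/(π²E) = 3.708×10^5 × 2.325² / (π² × 1.18×10^11) = 1.721×10^-6 m⁴
I_req = 1.721×10^6 mm⁴
Solid square: I = a⁴/12  ⇒  a = (12I)^(1/4) = (12×1.721×10^6)^(1/4) = 67.4 mm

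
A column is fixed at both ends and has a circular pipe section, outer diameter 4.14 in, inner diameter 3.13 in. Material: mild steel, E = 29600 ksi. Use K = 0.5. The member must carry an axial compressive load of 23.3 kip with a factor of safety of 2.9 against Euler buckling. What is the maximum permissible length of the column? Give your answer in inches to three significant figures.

L_max ≈ 410 in

d_o = 4.14 in, d_i = 3.13 in
I = π(d_o⁴ − d_i⁴)/64 = π(4.14⁴ − 3.130⁴)/64 = 9.709 in⁴
Required critical load P_cr = n·P = 2.9 × 23.3 = 67.57 kip = 6.757×10^4 lb
From P_cr = π²EI/(K·L)²:  L = (1/K)·√(π²EI/P_cr) = (1/0.5)·√(π²×2.96×10^7×9.709/6.757×10^4)
L = 410 in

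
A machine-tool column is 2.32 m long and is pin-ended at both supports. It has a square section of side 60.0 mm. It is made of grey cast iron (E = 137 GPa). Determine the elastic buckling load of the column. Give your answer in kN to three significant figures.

P_cr ≈ 271 kN

I = a⁴/12 = 60.0⁴/12 = 1.080×10^6 mm⁴
I = 1.080×10^6 mm⁴ = 1.080×10^-6 m⁴
Effective length L_e = K·L = 1 × 2.32 = 2.320 m
P_cr = π²EI / L_e² = π² × 137×10⁹ × 1.080×10^-6 / 2.320² = 2.713×10^5 N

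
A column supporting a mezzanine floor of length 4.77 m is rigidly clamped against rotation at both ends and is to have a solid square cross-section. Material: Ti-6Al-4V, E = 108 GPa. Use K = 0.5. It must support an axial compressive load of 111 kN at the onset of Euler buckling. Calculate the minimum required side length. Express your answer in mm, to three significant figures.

a ≈ 51.6 mm

L_e = K·L = 0.5 × 4.77 = 2.385 m
Required I = P_cr·L_e²/(π²E) = 1.110×10^5 × 2.385² / (π² × 1.08×10^11) = 5.923×10^-7 m⁴
I_req = 5.923×10^5 mm⁴
Solid square: I = a⁴/12  ⇒  a = (12I)^(1/4) = (12×5.923×10^5)^(1/4) = 51.6 mm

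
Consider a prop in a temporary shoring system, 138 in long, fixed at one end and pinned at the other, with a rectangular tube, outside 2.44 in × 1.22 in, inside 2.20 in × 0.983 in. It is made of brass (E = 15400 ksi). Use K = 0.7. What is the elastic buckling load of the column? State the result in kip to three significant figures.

Weak-axis I_min = (h_o·b_o³ − h_i·b_i³)/12 with b_o = 1.22, b_i = 0.9830 in (shorter outer/inner sides).
I_min = (2.44×1.22³ − 2.200×0.9830³)/12 = 0.1951 in⁴
Effective length L_e = K·L = 0.7 × 138 = 96.60 in
P_cr = π²EI / L_e² = π² × 15400×10³ × 0.1951 / 96.60² = 3.177×10^3 lb

P_cr ≈ 3.18 kip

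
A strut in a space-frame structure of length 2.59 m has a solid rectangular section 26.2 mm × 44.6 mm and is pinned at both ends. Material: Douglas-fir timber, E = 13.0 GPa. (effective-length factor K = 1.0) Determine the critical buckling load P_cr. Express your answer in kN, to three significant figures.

P_cr ≈ 1.28 kN

Buckling occurs about the weak axis: I_min = h·b³/12 with b = 26.2 mm (the shorter side).
I_min = 44.6×26.2³/12 = 6.684×10^4 mm⁴
I = 6.684×10^4 mm⁴ = 6.684×10^-8 m⁴
Effective length L_e = K·L = 1 × 2.59 = 2.590 m
P_cr = π²EI / L_e² = π² × 13.0×10⁹ × 6.684×10^-8 / 2.590² = 1.279×10^3 N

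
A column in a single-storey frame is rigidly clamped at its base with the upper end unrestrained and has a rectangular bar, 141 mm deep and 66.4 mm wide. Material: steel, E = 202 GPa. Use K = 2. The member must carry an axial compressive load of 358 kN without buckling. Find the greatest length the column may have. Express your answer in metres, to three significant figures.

L_max ≈ 2.19 m

Buckling occurs about the weak axis: I_min = h·b³/12 with b = 66.4 mm (the shorter side).
I_min = 141×66.4³/12 = 3.440×10^6 mm⁴
I = 3.440×10^-6 m⁴
At the buckling limit P_cr = P = 3.580×10^5 N
From P_cr = π²EI/(K·L)²:  L = (1/K)·√(π²EI/P_cr) = (1/2)·√(π²×2.02×10^11×3.440×10^-6/3.580×10^5)
L = 2.19 m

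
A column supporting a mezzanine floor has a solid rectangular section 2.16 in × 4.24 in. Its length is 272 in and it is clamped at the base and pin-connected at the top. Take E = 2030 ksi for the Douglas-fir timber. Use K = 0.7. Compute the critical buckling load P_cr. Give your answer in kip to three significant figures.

Buckling occurs about the weak axis: I_min = h·b³/12 with b = 2.16 in (the shorter side).
I_min = 4.24×2.16³/12 = 3.561 in⁴
Effective length L_e = K·L = 0.7 × 272 = 190.4 in
P_cr = π²EI / L_e² = π² × 2030×10³ × 3.561 / 190.4² = 1.968×10^3 lb

P_cr ≈ 1.97 kip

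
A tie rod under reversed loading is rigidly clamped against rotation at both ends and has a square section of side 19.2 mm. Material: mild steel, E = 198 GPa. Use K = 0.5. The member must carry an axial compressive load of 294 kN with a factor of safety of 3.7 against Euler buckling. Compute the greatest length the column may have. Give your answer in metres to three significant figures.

L_max ≈ 0.285 m

I = a⁴/12 = 19.2⁴/12 = 1.132×10^4 mm⁴
I = 1.132×10^-8 m⁴
Required critical load P_cr = n·P = 3.7 × 294 = 1088 kN = 1.088×10^6 N
From P_cr = π²EI/(K·L)²:  L = (1/K)·√(π²EI/P_cr) = (1/0.5)·√(π²×1.98×10^11×1.132×10^-8/1.088×10^6)
L = 0.285 m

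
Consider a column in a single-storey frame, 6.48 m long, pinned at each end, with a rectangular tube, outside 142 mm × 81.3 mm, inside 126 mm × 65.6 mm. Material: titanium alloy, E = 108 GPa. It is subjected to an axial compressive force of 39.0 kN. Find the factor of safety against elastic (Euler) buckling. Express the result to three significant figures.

Weak-axis I_min = (h_o·b_o³ − h_i·b_i³)/12 with b_o = 81.3, b_i = 65.60 mm (shorter outer/inner sides).
I_min = (142×81.3³ − 126.0×65.60³)/12 = 3.395×10^6 mm⁴
I = 3.395×10^6 mm⁴ = 3.395×10^-6 m⁴
Effective length L_e = K·L = 1 × 6.48 = 6.480 m
P_cr = π²EI / L_e² = π² × 108×10⁹ × 3.395×10^-6 / 6.480² = 8.617×10^4 N
Factor of safety n = P_cr / P = 86.174 / 39.0 = 2.21

n ≈ 2.21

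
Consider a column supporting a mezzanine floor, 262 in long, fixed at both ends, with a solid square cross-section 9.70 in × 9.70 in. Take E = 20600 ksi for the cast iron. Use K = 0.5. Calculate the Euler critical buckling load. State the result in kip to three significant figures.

P_cr ≈ 8740 kip

I = a⁴/12 = 9.70⁴/12 = 737.7 in⁴
Effective length L_e = K·L = 0.5 × 262 = 131.0 in
P_cr = π²EI / L_e² = π² × 20600×10³ × 737.7 / 131.0² = 8.740×10^6 lb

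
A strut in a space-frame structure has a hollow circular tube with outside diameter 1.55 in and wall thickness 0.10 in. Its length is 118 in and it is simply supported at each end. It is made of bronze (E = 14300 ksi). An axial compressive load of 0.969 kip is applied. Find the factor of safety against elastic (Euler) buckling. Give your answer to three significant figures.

n ≈ 1.26

Inner diameter d_i = 1.55 − 2×0.10 = 1.350 in
I = π(d_o⁴ − d_i⁴)/64 = π(1.55⁴ − 1.350⁴)/64 = 0.1203 in⁴
Effective length L_e = K·L = 1 × 118 = 118.0 in
P_cr = π²EI / L_e² = π² × 14300×10³ × 0.1203 / 118.0² = 1.219×10^3 lb
Factor of safety n = P_cr / P = 1.2193 / 0.969 = 1.26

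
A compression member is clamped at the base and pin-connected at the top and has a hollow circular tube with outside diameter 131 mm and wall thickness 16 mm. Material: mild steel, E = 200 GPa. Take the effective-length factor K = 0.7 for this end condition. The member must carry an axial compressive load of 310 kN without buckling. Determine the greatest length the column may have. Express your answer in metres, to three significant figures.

Inner diameter d_i = 131 − 2×16 = 99.00 mm
I = π(d_o⁴ − d_i⁴)/64 = π(131⁴ − 99.00⁴)/64 = 9.741×10^6 mm⁴
I = 9.741×10^-6 m⁴
At the buckling limit P_cr = P = 3.100×10^5 N
From P_cr = π²EI/(K·L)²:  L = (1/K)·√(π²EI/P_cr) = (1/0.7)·√(π²×2.00×10^11×9.741×10^-6/3.100×10^5)
L = 11.3 m

L_max ≈ 11.3 m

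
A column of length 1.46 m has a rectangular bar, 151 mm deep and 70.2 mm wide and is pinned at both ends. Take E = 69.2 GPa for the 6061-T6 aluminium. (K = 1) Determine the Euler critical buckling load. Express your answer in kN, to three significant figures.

P_cr ≈ 1390 kN

Buckling occurs about the weak axis: I_min = h·b³/12 with b = 70.2 mm (the shorter side).
I_min = 151×70.2³/12 = 4.353×10^6 mm⁴
I = 4.353×10^6 mm⁴ = 4.353×10^-6 m⁴
Effective length L_e = K·L = 1 × 1.46 = 1.460 m
P_cr = π²EI / L_e² = π² × 69.2×10⁹ × 4.353×10^-6 / 1.460² = 1.395×10^6 N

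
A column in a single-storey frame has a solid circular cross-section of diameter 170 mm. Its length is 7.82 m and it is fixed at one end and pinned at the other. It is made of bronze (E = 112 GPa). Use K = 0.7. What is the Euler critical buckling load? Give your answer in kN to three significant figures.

P_cr ≈ 1510 kN

I = πd⁴/64 = π×170⁴/64 = 4.100×10^7 mm⁴
I = 4.100×10^7 mm⁴ = 4.100×10^-5 m⁴
Effective length L_e = K·L = 0.7 × 7.82 = 5.474 m
P_cr = π²EI / L_e² = π² × 112×10⁹ × 4.100×10^-5 / 5.474² = 1.512×10^6 N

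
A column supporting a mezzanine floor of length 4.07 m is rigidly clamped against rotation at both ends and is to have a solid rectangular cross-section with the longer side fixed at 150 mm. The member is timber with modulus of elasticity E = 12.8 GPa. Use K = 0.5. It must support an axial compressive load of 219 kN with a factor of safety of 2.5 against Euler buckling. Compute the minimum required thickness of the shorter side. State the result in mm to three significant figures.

b ≈ 113 mm

Required P_cr = n·P = 2.5 × 219 = 547.5 kN
L_e = K·L = 0.5 × 4.07 = 2.035 m
Required I = P_cr·L_e²/(π²E) = 5.475×10^5 × 2.035² / (π² × 1.28×10^10) = 1.795×10^-5 m⁴
I_req = 1.795×10^7 mm⁴
Rectangle, weak axis: I_min = h·b³/12 with h = 150 mm fixed  ⇒  b = (12I/h)^(1/3) = 113 mm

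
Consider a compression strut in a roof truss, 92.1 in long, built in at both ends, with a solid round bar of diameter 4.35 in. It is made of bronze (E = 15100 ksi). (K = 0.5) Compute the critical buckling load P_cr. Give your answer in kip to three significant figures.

P_cr ≈ 1240 kip

I = πd⁴/64 = π×4.35⁴/64 = 17.58 in⁴
Effective length L_e = K·L = 0.5 × 92.1 = 46.05 in
P_cr = π²EI / L_e² = π² × 15100×10³ × 17.58 / 46.05² = 1.235×10^6 lb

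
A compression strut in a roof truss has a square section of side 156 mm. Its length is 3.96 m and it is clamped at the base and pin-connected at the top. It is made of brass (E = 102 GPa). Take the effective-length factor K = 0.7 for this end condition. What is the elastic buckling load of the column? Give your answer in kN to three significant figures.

I = a⁴/12 = 156⁴/12 = 4.935×10^7 mm⁴
I = 4.935×10^7 mm⁴ = 4.935×10^-5 m⁴
Effective length L_e = K·L = 0.7 × 3.96 = 2.772 m
P_cr = π²EI / L_e² = π² × 102×10⁹ × 4.935×10^-5 / 2.772² = 6.466×10^6 N

P_cr ≈ 6470 kN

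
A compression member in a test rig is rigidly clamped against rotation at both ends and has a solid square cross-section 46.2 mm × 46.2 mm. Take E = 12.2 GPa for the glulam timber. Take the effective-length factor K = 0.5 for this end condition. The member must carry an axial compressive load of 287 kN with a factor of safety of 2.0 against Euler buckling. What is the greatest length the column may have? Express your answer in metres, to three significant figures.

L_max ≈ 0.564 m

I = a⁴/12 = 46.2⁴/12 = 3.797×10^5 mm⁴
I = 3.797×10^-7 m⁴
Required critical load P_cr = n·P = 2.0 × 287 = 574.0 kN = 5.740×10^5 N
From P_cr = π²EI/(K·L)²:  L = (1/K)·√(π²EI/P_cr) = (1/0.5)·√(π²×1.22×10^10×3.797×10^-7/5.740×10^5)
L = 0.564 m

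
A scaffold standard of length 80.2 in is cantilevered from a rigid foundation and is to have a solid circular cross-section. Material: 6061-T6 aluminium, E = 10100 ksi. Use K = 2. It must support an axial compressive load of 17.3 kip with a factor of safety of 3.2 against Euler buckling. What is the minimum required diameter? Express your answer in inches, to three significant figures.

d ≈ 4.13 in

Required P_cr = n·P = 3.2 × 17.3 = 55.36 kip
L_e = K·L = 2 × 80.2 = 160.4 in
Required I = P_cr·L_e²/(π²E) = 5.536×10^4 × 160.4² / (π² × 1.01×10^7) = 14.29 in⁴
Solid circle: I = πd⁴/64  ⇒  d = (64I/π)^(1/4) = (64×14.29/π)^(1/4) = 4.13 in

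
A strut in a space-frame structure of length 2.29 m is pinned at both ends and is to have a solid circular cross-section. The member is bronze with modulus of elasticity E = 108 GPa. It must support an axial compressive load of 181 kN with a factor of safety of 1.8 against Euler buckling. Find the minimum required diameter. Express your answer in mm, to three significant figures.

Required P_cr = n·P = 1.8 × 181 = 325.8 kN
L_e = K·L = 1 × 2.29 = 2.290 m
Required I = P_cr·L_e²/(π²E) = 3.258×10^5 × 2.290² / (π² × 1.08×10^11) = 1.603×10^-6 m⁴
I_req = 1.603×10^6 mm⁴
Solid circle: I = πd⁴/64  ⇒  d = (64I/π)^(1/4) = (64×1.603×10^6/π)^(1/4) = 75.6 mm

d ≈ 75.6 mm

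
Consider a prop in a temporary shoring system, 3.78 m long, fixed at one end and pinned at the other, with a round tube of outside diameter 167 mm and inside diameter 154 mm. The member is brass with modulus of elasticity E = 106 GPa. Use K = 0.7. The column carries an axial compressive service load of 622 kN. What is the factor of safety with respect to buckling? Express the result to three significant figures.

d_o = 167 mm, d_i = 154 mm
I = π(d_o⁴ − d_i⁴)/64 = π(167⁴ − 154.0⁴)/64 = 1.057×10^7 mm⁴
I = 1.057×10^7 mm⁴ = 1.057×10^-5 m⁴
Effective length L_e = K·L = 0.7 × 3.78 = 2.646 m
P_cr = π²EI / L_e² = π² × 106×10⁹ × 1.057×10^-5 / 2.646² = 1.580×10^6 N
Factor of safety n = P_cr / P = 1579.6 / 622 = 2.54

n ≈ 2.54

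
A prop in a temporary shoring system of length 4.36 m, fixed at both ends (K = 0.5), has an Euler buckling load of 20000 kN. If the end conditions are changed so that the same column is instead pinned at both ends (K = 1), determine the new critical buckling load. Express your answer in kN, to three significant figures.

P_cr ∝ 1/K², so P_cr,new = P_cr,old × (K_old/K_new)² = 20000 × (0.5/1)²
= 20000 × 0.2500 = 5000 kN

P_cr ≈ 5000 kN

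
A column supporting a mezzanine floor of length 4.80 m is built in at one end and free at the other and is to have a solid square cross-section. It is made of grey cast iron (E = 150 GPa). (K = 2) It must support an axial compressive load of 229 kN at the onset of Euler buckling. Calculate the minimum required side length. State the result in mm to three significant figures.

a ≈ 114 mm

L_e = K·L = 2 × 4.80 = 9.600 m
Required I = P_cr·L_e²/(π²E) = 2.290×10^5 × 9.600² / (π² × 1.50×10^11) = 1.426×10^-5 m⁴
I_req = 1.426×10^7 mm⁴
Solid square: I = a⁴/12  ⇒  a = (12I)^(1/4) = (12×1.426×10^7)^(1/4) = 114 mm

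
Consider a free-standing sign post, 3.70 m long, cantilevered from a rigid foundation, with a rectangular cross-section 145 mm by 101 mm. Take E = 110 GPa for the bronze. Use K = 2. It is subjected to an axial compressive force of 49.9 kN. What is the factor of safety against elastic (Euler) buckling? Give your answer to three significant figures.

n ≈ 4.95

Buckling occurs about the weak axis: I_min = h·b³/12 with b = 101 mm (the shorter side).
I_min = 145×101³/12 = 1.245×10^7 mm⁴
I = 1.245×10^7 mm⁴ = 1.245×10^-5 m⁴
Effective length L_e = K·L = 2 × 3.70 = 7.400 m
P_cr = π²EI / L_e² = π² × 110×10⁹ × 1.245×10^-5 / 7.400² = 2.468×10^5 N
Factor of safety n = P_cr / P = 246.82 / 49.9 = 4.95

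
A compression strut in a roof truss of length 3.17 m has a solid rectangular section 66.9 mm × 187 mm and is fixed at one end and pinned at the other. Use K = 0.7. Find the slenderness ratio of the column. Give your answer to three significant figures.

Buckling occurs about the weak axis: I_min = h·b³/12 with b = 66.9 mm (the shorter side).
I_min = 187×66.9³/12 = 4.666×10^6 mm⁴
A = 1.251×10^4 mm²;  r_min = √(I/A) = √(4.666×10^6/1.251×10^4) = 19.31 mm
L_e = K·L = 0.7 × 3.17 m = 2.219 m = 2219.0 mm
λ = L_e / r_min = 2219.0 / 19.31 = 115

λ ≈ 115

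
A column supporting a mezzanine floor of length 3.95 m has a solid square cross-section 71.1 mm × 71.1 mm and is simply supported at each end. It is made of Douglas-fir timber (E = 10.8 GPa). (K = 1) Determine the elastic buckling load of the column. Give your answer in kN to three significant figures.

I = a⁴/12 = 71.1⁴/12 = 2.130×10^6 mm⁴
I = 2.130×10^6 mm⁴ = 2.130×10^-6 m⁴
Effective length L_e = K·L = 1 × 3.95 = 3.950 m
P_cr = π²EI / L_e² = π² × 10.8×10⁹ × 2.130×10^-6 / 3.950² = 1.455×10^4 N

P_cr ≈ 14.5 kN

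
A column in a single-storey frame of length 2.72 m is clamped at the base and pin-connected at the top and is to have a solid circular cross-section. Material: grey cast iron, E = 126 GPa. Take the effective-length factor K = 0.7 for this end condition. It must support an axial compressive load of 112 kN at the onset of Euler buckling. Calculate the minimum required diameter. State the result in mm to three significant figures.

d ≈ 50.8 mm

L_e = K·L = 0.7 × 2.72 = 1.904 m
Required I = P_cr·L_e²/(π²E) = 1.120×10^5 × 1.904² / (π² × 1.26×10^11) = 3.265×10^-7 m⁴
I_req = 3.265×10^5 mm⁴
Solid circle: I = πd⁴/64  ⇒  d = (64I/π)^(1/4) = (64×3.265×10^5/π)^(1/4) = 50.8 mm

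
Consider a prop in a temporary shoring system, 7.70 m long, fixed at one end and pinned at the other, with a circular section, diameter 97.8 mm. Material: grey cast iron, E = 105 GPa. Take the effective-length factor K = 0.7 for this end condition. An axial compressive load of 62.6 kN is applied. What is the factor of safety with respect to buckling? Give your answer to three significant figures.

I = πd⁴/64 = π×97.8⁴/64 = 4.491×10^6 mm⁴
I = 4.491×10^6 mm⁴ = 4.491×10^-6 m⁴
Effective length L_e = K·L = 0.7 × 7.70 = 5.390 m
P_cr = π²EI / L_e² = π² × 105×10⁹ × 4.491×10^-6 / 5.390² = 1.602×10^5 N
Factor of safety n = P_cr / P = 160.19 / 62.6 = 2.56

n ≈ 2.56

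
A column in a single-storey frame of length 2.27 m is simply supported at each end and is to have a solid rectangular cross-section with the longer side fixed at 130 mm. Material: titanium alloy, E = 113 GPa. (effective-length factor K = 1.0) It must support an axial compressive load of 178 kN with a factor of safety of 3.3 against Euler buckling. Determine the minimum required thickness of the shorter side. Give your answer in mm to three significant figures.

Required P_cr = n·P = 3.3 × 178 = 587.4 kN
L_e = K·L = 1 × 2.27 = 2.270 m
Required I = P_cr·L_e²/(π²E) = 5.874×10^5 × 2.270² / (π² × 1.13×10^11) = 2.714×10^-6 m⁴
I_req = 2.714×10^6 mm⁴
Rectangle, weak axis: I_min = h·b³/12 with h = 130 mm fixed  ⇒  b = (12I/h)^(1/3) = 63.0 mm

b ≈ 63.0 mm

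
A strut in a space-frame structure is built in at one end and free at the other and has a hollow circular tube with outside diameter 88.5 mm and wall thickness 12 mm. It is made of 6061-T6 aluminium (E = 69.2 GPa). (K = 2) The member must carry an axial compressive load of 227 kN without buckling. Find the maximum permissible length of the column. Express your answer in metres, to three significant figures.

Inner diameter d_i = 88.5 − 2×12 = 64.50 mm
I = π(d_o⁴ − d_i⁴)/64 = π(88.5⁴ − 64.50⁴)/64 = 2.162×10^6 mm⁴
I = 2.162×10^-6 m⁴
At the buckling limit P_cr = P = 2.270×10^5 N
From P_cr = π²EI/(K·L)²:  L = (1/K)·√(π²EI/P_cr) = (1/2)·√(π²×6.92×10^10×2.162×10^-6/2.270×10^5)
L = 1.28 m

L_max ≈ 1.28 m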